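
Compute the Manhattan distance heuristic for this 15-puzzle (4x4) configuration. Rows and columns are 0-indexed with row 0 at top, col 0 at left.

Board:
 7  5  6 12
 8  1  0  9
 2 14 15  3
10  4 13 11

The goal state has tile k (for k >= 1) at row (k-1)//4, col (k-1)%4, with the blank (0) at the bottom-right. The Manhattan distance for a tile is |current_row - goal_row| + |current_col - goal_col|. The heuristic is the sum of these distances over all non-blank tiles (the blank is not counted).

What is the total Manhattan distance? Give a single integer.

Answer: 37

Derivation:
Tile 7: at (0,0), goal (1,2), distance |0-1|+|0-2| = 3
Tile 5: at (0,1), goal (1,0), distance |0-1|+|1-0| = 2
Tile 6: at (0,2), goal (1,1), distance |0-1|+|2-1| = 2
Tile 12: at (0,3), goal (2,3), distance |0-2|+|3-3| = 2
Tile 8: at (1,0), goal (1,3), distance |1-1|+|0-3| = 3
Tile 1: at (1,1), goal (0,0), distance |1-0|+|1-0| = 2
Tile 9: at (1,3), goal (2,0), distance |1-2|+|3-0| = 4
Tile 2: at (2,0), goal (0,1), distance |2-0|+|0-1| = 3
Tile 14: at (2,1), goal (3,1), distance |2-3|+|1-1| = 1
Tile 15: at (2,2), goal (3,2), distance |2-3|+|2-2| = 1
Tile 3: at (2,3), goal (0,2), distance |2-0|+|3-2| = 3
Tile 10: at (3,0), goal (2,1), distance |3-2|+|0-1| = 2
Tile 4: at (3,1), goal (0,3), distance |3-0|+|1-3| = 5
Tile 13: at (3,2), goal (3,0), distance |3-3|+|2-0| = 2
Tile 11: at (3,3), goal (2,2), distance |3-2|+|3-2| = 2
Sum: 3 + 2 + 2 + 2 + 3 + 2 + 4 + 3 + 1 + 1 + 3 + 2 + 5 + 2 + 2 = 37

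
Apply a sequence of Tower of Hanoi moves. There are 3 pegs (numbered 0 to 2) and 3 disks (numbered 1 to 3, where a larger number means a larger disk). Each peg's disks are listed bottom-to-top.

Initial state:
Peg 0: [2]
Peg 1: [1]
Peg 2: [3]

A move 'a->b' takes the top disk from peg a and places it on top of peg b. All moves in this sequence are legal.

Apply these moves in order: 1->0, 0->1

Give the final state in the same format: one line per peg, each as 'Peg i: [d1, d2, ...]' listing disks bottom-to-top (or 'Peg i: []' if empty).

Answer: Peg 0: [2]
Peg 1: [1]
Peg 2: [3]

Derivation:
After move 1 (1->0):
Peg 0: [2, 1]
Peg 1: []
Peg 2: [3]

After move 2 (0->1):
Peg 0: [2]
Peg 1: [1]
Peg 2: [3]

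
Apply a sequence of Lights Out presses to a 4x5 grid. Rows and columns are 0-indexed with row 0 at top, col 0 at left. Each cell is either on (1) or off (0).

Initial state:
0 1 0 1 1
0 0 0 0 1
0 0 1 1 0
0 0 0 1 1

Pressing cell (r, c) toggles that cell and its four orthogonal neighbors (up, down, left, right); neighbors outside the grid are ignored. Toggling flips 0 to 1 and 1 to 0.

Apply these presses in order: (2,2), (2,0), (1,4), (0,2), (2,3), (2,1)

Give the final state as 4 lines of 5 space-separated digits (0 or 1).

Answer: 0 0 1 0 0
1 1 0 0 0
0 1 0 1 0
1 1 1 0 1

Derivation:
After press 1 at (2,2):
0 1 0 1 1
0 0 1 0 1
0 1 0 0 0
0 0 1 1 1

After press 2 at (2,0):
0 1 0 1 1
1 0 1 0 1
1 0 0 0 0
1 0 1 1 1

After press 3 at (1,4):
0 1 0 1 0
1 0 1 1 0
1 0 0 0 1
1 0 1 1 1

After press 4 at (0,2):
0 0 1 0 0
1 0 0 1 0
1 0 0 0 1
1 0 1 1 1

After press 5 at (2,3):
0 0 1 0 0
1 0 0 0 0
1 0 1 1 0
1 0 1 0 1

After press 6 at (2,1):
0 0 1 0 0
1 1 0 0 0
0 1 0 1 0
1 1 1 0 1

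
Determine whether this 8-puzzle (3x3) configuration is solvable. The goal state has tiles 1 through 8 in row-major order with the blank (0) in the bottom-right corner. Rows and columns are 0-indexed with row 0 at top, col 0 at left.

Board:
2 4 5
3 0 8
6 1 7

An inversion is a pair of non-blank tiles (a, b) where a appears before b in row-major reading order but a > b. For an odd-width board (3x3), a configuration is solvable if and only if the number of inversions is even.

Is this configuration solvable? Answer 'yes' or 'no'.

Answer: yes

Derivation:
Inversions (pairs i<j in row-major order where tile[i] > tile[j] > 0): 10
10 is even, so the puzzle is solvable.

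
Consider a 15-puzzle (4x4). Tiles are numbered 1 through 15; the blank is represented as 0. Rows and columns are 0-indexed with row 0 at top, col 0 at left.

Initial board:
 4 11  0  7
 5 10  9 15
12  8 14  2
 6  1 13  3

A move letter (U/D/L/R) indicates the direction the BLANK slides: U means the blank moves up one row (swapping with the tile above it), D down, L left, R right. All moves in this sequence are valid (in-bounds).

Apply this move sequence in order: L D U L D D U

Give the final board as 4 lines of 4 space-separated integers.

After move 1 (L):
 4  0 11  7
 5 10  9 15
12  8 14  2
 6  1 13  3

After move 2 (D):
 4 10 11  7
 5  0  9 15
12  8 14  2
 6  1 13  3

After move 3 (U):
 4  0 11  7
 5 10  9 15
12  8 14  2
 6  1 13  3

After move 4 (L):
 0  4 11  7
 5 10  9 15
12  8 14  2
 6  1 13  3

After move 5 (D):
 5  4 11  7
 0 10  9 15
12  8 14  2
 6  1 13  3

After move 6 (D):
 5  4 11  7
12 10  9 15
 0  8 14  2
 6  1 13  3

After move 7 (U):
 5  4 11  7
 0 10  9 15
12  8 14  2
 6  1 13  3

Answer:  5  4 11  7
 0 10  9 15
12  8 14  2
 6  1 13  3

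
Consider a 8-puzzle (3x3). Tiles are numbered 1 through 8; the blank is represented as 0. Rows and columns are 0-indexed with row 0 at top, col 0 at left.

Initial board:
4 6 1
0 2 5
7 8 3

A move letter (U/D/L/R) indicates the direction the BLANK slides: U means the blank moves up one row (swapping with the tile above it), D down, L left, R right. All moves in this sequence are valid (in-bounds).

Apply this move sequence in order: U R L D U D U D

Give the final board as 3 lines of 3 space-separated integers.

After move 1 (U):
0 6 1
4 2 5
7 8 3

After move 2 (R):
6 0 1
4 2 5
7 8 3

After move 3 (L):
0 6 1
4 2 5
7 8 3

After move 4 (D):
4 6 1
0 2 5
7 8 3

After move 5 (U):
0 6 1
4 2 5
7 8 3

After move 6 (D):
4 6 1
0 2 5
7 8 3

After move 7 (U):
0 6 1
4 2 5
7 8 3

After move 8 (D):
4 6 1
0 2 5
7 8 3

Answer: 4 6 1
0 2 5
7 8 3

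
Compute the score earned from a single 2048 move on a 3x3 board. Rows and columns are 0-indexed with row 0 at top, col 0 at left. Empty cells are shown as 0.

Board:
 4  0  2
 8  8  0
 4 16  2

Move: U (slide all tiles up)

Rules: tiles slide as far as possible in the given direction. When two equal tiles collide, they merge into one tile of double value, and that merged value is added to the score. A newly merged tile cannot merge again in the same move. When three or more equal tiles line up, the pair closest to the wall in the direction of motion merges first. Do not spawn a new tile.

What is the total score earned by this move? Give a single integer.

Slide up:
col 0: [4, 8, 4] -> [4, 8, 4]  score +0 (running 0)
col 1: [0, 8, 16] -> [8, 16, 0]  score +0 (running 0)
col 2: [2, 0, 2] -> [4, 0, 0]  score +4 (running 4)
Board after move:
 4  8  4
 8 16  0
 4  0  0

Answer: 4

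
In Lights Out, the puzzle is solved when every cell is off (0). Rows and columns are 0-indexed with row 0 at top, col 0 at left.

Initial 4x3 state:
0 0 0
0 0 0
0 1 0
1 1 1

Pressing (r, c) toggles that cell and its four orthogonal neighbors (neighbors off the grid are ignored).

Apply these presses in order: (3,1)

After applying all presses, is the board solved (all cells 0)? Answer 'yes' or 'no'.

After press 1 at (3,1):
0 0 0
0 0 0
0 0 0
0 0 0

Lights still on: 0

Answer: yes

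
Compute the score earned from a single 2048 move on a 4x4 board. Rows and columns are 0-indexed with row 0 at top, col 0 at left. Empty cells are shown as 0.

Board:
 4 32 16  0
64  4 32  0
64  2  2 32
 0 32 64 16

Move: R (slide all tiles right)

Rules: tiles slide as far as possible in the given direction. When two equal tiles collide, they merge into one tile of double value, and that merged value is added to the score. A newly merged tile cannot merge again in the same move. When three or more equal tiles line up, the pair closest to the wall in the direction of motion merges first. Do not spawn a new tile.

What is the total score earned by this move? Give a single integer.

Answer: 4

Derivation:
Slide right:
row 0: [4, 32, 16, 0] -> [0, 4, 32, 16]  score +0 (running 0)
row 1: [64, 4, 32, 0] -> [0, 64, 4, 32]  score +0 (running 0)
row 2: [64, 2, 2, 32] -> [0, 64, 4, 32]  score +4 (running 4)
row 3: [0, 32, 64, 16] -> [0, 32, 64, 16]  score +0 (running 4)
Board after move:
 0  4 32 16
 0 64  4 32
 0 64  4 32
 0 32 64 16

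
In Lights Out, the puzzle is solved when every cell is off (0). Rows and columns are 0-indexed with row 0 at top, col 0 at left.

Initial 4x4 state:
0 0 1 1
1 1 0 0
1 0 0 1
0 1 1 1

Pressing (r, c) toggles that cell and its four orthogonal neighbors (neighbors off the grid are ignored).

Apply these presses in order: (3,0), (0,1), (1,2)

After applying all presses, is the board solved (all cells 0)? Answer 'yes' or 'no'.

After press 1 at (3,0):
0 0 1 1
1 1 0 0
0 0 0 1
1 0 1 1

After press 2 at (0,1):
1 1 0 1
1 0 0 0
0 0 0 1
1 0 1 1

After press 3 at (1,2):
1 1 1 1
1 1 1 1
0 0 1 1
1 0 1 1

Lights still on: 13

Answer: no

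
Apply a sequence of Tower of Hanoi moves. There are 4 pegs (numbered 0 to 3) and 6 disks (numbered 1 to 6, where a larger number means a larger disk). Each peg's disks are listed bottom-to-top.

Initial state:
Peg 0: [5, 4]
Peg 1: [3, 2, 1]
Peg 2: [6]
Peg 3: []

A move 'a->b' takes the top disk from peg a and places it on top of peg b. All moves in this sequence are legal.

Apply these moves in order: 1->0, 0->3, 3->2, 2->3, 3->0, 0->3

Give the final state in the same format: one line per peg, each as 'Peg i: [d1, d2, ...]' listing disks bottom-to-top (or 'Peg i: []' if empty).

After move 1 (1->0):
Peg 0: [5, 4, 1]
Peg 1: [3, 2]
Peg 2: [6]
Peg 3: []

After move 2 (0->3):
Peg 0: [5, 4]
Peg 1: [3, 2]
Peg 2: [6]
Peg 3: [1]

After move 3 (3->2):
Peg 0: [5, 4]
Peg 1: [3, 2]
Peg 2: [6, 1]
Peg 3: []

After move 4 (2->3):
Peg 0: [5, 4]
Peg 1: [3, 2]
Peg 2: [6]
Peg 3: [1]

After move 5 (3->0):
Peg 0: [5, 4, 1]
Peg 1: [3, 2]
Peg 2: [6]
Peg 3: []

After move 6 (0->3):
Peg 0: [5, 4]
Peg 1: [3, 2]
Peg 2: [6]
Peg 3: [1]

Answer: Peg 0: [5, 4]
Peg 1: [3, 2]
Peg 2: [6]
Peg 3: [1]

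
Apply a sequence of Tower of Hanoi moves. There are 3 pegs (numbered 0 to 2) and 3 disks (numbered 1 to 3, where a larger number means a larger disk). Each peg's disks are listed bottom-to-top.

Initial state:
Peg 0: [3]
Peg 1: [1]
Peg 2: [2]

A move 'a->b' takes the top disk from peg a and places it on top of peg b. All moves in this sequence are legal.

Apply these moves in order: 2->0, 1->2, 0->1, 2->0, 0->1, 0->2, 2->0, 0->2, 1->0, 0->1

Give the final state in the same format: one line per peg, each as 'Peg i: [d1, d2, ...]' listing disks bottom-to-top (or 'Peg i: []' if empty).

After move 1 (2->0):
Peg 0: [3, 2]
Peg 1: [1]
Peg 2: []

After move 2 (1->2):
Peg 0: [3, 2]
Peg 1: []
Peg 2: [1]

After move 3 (0->1):
Peg 0: [3]
Peg 1: [2]
Peg 2: [1]

After move 4 (2->0):
Peg 0: [3, 1]
Peg 1: [2]
Peg 2: []

After move 5 (0->1):
Peg 0: [3]
Peg 1: [2, 1]
Peg 2: []

After move 6 (0->2):
Peg 0: []
Peg 1: [2, 1]
Peg 2: [3]

After move 7 (2->0):
Peg 0: [3]
Peg 1: [2, 1]
Peg 2: []

After move 8 (0->2):
Peg 0: []
Peg 1: [2, 1]
Peg 2: [3]

After move 9 (1->0):
Peg 0: [1]
Peg 1: [2]
Peg 2: [3]

After move 10 (0->1):
Peg 0: []
Peg 1: [2, 1]
Peg 2: [3]

Answer: Peg 0: []
Peg 1: [2, 1]
Peg 2: [3]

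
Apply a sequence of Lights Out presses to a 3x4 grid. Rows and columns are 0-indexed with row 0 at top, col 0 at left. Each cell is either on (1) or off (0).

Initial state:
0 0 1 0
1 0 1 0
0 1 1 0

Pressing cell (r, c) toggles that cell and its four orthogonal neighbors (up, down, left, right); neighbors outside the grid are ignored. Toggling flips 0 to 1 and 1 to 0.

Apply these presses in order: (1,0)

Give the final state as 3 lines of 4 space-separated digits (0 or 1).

After press 1 at (1,0):
1 0 1 0
0 1 1 0
1 1 1 0

Answer: 1 0 1 0
0 1 1 0
1 1 1 0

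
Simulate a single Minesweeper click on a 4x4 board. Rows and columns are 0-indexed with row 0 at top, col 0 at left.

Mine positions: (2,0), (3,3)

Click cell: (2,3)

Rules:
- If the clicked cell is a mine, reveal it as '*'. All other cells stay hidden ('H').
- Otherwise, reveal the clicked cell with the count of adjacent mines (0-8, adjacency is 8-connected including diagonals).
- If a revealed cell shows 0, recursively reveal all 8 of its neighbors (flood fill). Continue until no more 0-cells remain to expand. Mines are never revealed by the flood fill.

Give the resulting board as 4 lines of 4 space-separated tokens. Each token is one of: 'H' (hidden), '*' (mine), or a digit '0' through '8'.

H H H H
H H H H
H H H 1
H H H H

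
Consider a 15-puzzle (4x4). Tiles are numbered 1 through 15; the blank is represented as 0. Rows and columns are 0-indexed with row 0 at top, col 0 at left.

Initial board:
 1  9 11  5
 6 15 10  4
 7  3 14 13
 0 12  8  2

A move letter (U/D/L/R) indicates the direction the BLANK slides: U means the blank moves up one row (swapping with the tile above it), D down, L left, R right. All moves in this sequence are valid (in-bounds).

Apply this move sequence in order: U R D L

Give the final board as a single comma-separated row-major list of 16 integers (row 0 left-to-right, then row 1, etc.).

After move 1 (U):
 1  9 11  5
 6 15 10  4
 0  3 14 13
 7 12  8  2

After move 2 (R):
 1  9 11  5
 6 15 10  4
 3  0 14 13
 7 12  8  2

After move 3 (D):
 1  9 11  5
 6 15 10  4
 3 12 14 13
 7  0  8  2

After move 4 (L):
 1  9 11  5
 6 15 10  4
 3 12 14 13
 0  7  8  2

Answer: 1, 9, 11, 5, 6, 15, 10, 4, 3, 12, 14, 13, 0, 7, 8, 2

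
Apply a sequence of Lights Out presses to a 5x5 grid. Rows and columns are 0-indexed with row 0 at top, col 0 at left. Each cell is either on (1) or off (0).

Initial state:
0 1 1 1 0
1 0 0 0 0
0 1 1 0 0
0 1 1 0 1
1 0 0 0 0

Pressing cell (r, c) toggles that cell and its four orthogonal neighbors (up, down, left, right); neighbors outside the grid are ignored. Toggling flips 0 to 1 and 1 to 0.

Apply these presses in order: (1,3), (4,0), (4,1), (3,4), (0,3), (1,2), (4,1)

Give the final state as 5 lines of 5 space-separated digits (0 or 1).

After press 1 at (1,3):
0 1 1 0 0
1 0 1 1 1
0 1 1 1 0
0 1 1 0 1
1 0 0 0 0

After press 2 at (4,0):
0 1 1 0 0
1 0 1 1 1
0 1 1 1 0
1 1 1 0 1
0 1 0 0 0

After press 3 at (4,1):
0 1 1 0 0
1 0 1 1 1
0 1 1 1 0
1 0 1 0 1
1 0 1 0 0

After press 4 at (3,4):
0 1 1 0 0
1 0 1 1 1
0 1 1 1 1
1 0 1 1 0
1 0 1 0 1

After press 5 at (0,3):
0 1 0 1 1
1 0 1 0 1
0 1 1 1 1
1 0 1 1 0
1 0 1 0 1

After press 6 at (1,2):
0 1 1 1 1
1 1 0 1 1
0 1 0 1 1
1 0 1 1 0
1 0 1 0 1

After press 7 at (4,1):
0 1 1 1 1
1 1 0 1 1
0 1 0 1 1
1 1 1 1 0
0 1 0 0 1

Answer: 0 1 1 1 1
1 1 0 1 1
0 1 0 1 1
1 1 1 1 0
0 1 0 0 1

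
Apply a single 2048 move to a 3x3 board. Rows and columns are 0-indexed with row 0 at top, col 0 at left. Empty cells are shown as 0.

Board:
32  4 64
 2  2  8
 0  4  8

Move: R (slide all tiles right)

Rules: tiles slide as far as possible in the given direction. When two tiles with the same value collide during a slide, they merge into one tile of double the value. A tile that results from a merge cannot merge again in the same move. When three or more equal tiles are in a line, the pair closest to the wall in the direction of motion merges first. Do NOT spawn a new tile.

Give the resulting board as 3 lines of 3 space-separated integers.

Answer: 32  4 64
 0  4  8
 0  4  8

Derivation:
Slide right:
row 0: [32, 4, 64] -> [32, 4, 64]
row 1: [2, 2, 8] -> [0, 4, 8]
row 2: [0, 4, 8] -> [0, 4, 8]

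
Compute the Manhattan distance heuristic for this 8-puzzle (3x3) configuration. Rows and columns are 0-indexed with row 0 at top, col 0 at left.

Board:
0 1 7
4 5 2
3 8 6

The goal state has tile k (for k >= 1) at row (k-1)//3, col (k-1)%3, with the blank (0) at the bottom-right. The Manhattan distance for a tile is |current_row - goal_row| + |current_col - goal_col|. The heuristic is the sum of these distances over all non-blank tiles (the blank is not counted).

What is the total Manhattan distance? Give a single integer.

Tile 1: at (0,1), goal (0,0), distance |0-0|+|1-0| = 1
Tile 7: at (0,2), goal (2,0), distance |0-2|+|2-0| = 4
Tile 4: at (1,0), goal (1,0), distance |1-1|+|0-0| = 0
Tile 5: at (1,1), goal (1,1), distance |1-1|+|1-1| = 0
Tile 2: at (1,2), goal (0,1), distance |1-0|+|2-1| = 2
Tile 3: at (2,0), goal (0,2), distance |2-0|+|0-2| = 4
Tile 8: at (2,1), goal (2,1), distance |2-2|+|1-1| = 0
Tile 6: at (2,2), goal (1,2), distance |2-1|+|2-2| = 1
Sum: 1 + 4 + 0 + 0 + 2 + 4 + 0 + 1 = 12

Answer: 12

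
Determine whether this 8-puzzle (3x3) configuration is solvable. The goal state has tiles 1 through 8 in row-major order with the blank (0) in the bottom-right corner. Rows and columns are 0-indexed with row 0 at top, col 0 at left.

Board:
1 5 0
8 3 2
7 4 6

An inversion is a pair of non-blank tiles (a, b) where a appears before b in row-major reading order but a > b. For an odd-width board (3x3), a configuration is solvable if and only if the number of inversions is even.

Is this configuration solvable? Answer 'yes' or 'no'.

Inversions (pairs i<j in row-major order where tile[i] > tile[j] > 0): 11
11 is odd, so the puzzle is not solvable.

Answer: no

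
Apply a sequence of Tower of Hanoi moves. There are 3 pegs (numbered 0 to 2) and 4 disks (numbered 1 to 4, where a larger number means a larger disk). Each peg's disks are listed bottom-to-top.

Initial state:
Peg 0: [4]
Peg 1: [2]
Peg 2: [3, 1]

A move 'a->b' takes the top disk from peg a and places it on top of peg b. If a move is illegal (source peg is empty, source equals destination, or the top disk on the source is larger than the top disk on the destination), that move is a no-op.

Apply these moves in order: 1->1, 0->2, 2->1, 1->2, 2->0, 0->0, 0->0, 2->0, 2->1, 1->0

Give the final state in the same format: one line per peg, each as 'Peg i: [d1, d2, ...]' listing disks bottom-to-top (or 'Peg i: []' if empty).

Answer: Peg 0: [4, 1]
Peg 1: [2]
Peg 2: [3]

Derivation:
After move 1 (1->1):
Peg 0: [4]
Peg 1: [2]
Peg 2: [3, 1]

After move 2 (0->2):
Peg 0: [4]
Peg 1: [2]
Peg 2: [3, 1]

After move 3 (2->1):
Peg 0: [4]
Peg 1: [2, 1]
Peg 2: [3]

After move 4 (1->2):
Peg 0: [4]
Peg 1: [2]
Peg 2: [3, 1]

After move 5 (2->0):
Peg 0: [4, 1]
Peg 1: [2]
Peg 2: [3]

After move 6 (0->0):
Peg 0: [4, 1]
Peg 1: [2]
Peg 2: [3]

After move 7 (0->0):
Peg 0: [4, 1]
Peg 1: [2]
Peg 2: [3]

After move 8 (2->0):
Peg 0: [4, 1]
Peg 1: [2]
Peg 2: [3]

After move 9 (2->1):
Peg 0: [4, 1]
Peg 1: [2]
Peg 2: [3]

After move 10 (1->0):
Peg 0: [4, 1]
Peg 1: [2]
Peg 2: [3]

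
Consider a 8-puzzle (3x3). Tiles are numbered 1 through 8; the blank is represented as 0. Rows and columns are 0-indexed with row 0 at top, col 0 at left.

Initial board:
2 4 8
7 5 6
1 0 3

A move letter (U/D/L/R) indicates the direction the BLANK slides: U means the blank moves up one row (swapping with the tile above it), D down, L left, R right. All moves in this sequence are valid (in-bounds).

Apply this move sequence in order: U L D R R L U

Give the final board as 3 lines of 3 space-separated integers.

After move 1 (U):
2 4 8
7 0 6
1 5 3

After move 2 (L):
2 4 8
0 7 6
1 5 3

After move 3 (D):
2 4 8
1 7 6
0 5 3

After move 4 (R):
2 4 8
1 7 6
5 0 3

After move 5 (R):
2 4 8
1 7 6
5 3 0

After move 6 (L):
2 4 8
1 7 6
5 0 3

After move 7 (U):
2 4 8
1 0 6
5 7 3

Answer: 2 4 8
1 0 6
5 7 3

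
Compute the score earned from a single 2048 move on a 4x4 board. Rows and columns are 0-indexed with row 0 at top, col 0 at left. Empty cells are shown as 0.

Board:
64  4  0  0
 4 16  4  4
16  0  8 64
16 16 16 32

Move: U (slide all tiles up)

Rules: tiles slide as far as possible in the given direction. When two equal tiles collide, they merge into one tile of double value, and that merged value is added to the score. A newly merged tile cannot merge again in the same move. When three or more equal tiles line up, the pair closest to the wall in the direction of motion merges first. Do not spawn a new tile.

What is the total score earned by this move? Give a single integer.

Answer: 64

Derivation:
Slide up:
col 0: [64, 4, 16, 16] -> [64, 4, 32, 0]  score +32 (running 32)
col 1: [4, 16, 0, 16] -> [4, 32, 0, 0]  score +32 (running 64)
col 2: [0, 4, 8, 16] -> [4, 8, 16, 0]  score +0 (running 64)
col 3: [0, 4, 64, 32] -> [4, 64, 32, 0]  score +0 (running 64)
Board after move:
64  4  4  4
 4 32  8 64
32  0 16 32
 0  0  0  0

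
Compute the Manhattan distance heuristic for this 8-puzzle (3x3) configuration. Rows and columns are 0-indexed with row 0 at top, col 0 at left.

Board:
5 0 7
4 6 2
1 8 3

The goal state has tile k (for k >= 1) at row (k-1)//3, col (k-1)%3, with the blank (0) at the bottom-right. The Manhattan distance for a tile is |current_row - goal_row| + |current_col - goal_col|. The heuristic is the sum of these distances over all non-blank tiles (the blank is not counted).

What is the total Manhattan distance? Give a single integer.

Tile 5: (0,0)->(1,1) = 2
Tile 7: (0,2)->(2,0) = 4
Tile 4: (1,0)->(1,0) = 0
Tile 6: (1,1)->(1,2) = 1
Tile 2: (1,2)->(0,1) = 2
Tile 1: (2,0)->(0,0) = 2
Tile 8: (2,1)->(2,1) = 0
Tile 3: (2,2)->(0,2) = 2
Sum: 2 + 4 + 0 + 1 + 2 + 2 + 0 + 2 = 13

Answer: 13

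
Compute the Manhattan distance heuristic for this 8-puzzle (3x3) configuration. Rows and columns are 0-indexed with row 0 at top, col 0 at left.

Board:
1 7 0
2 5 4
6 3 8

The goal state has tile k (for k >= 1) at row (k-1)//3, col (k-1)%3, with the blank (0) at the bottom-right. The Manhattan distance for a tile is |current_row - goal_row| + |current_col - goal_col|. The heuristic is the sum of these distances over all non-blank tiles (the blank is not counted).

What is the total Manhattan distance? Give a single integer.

Tile 1: (0,0)->(0,0) = 0
Tile 7: (0,1)->(2,0) = 3
Tile 2: (1,0)->(0,1) = 2
Tile 5: (1,1)->(1,1) = 0
Tile 4: (1,2)->(1,0) = 2
Tile 6: (2,0)->(1,2) = 3
Tile 3: (2,1)->(0,2) = 3
Tile 8: (2,2)->(2,1) = 1
Sum: 0 + 3 + 2 + 0 + 2 + 3 + 3 + 1 = 14

Answer: 14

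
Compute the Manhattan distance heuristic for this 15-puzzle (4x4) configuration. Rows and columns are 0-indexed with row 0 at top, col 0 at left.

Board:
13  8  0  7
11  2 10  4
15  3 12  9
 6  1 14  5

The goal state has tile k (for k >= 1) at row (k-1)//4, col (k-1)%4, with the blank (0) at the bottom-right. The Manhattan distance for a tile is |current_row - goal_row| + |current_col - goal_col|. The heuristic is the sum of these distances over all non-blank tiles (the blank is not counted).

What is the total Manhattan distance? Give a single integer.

Answer: 38

Derivation:
Tile 13: (0,0)->(3,0) = 3
Tile 8: (0,1)->(1,3) = 3
Tile 7: (0,3)->(1,2) = 2
Tile 11: (1,0)->(2,2) = 3
Tile 2: (1,1)->(0,1) = 1
Tile 10: (1,2)->(2,1) = 2
Tile 4: (1,3)->(0,3) = 1
Tile 15: (2,0)->(3,2) = 3
Tile 3: (2,1)->(0,2) = 3
Tile 12: (2,2)->(2,3) = 1
Tile 9: (2,3)->(2,0) = 3
Tile 6: (3,0)->(1,1) = 3
Tile 1: (3,1)->(0,0) = 4
Tile 14: (3,2)->(3,1) = 1
Tile 5: (3,3)->(1,0) = 5
Sum: 3 + 3 + 2 + 3 + 1 + 2 + 1 + 3 + 3 + 1 + 3 + 3 + 4 + 1 + 5 = 38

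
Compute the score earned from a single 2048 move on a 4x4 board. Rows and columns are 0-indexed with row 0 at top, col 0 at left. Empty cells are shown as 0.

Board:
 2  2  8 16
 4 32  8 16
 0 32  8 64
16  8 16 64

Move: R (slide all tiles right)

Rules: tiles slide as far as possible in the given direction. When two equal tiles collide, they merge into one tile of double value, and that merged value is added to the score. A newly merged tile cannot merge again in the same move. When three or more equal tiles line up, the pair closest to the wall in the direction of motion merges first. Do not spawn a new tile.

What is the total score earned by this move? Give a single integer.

Answer: 4

Derivation:
Slide right:
row 0: [2, 2, 8, 16] -> [0, 4, 8, 16]  score +4 (running 4)
row 1: [4, 32, 8, 16] -> [4, 32, 8, 16]  score +0 (running 4)
row 2: [0, 32, 8, 64] -> [0, 32, 8, 64]  score +0 (running 4)
row 3: [16, 8, 16, 64] -> [16, 8, 16, 64]  score +0 (running 4)
Board after move:
 0  4  8 16
 4 32  8 16
 0 32  8 64
16  8 16 64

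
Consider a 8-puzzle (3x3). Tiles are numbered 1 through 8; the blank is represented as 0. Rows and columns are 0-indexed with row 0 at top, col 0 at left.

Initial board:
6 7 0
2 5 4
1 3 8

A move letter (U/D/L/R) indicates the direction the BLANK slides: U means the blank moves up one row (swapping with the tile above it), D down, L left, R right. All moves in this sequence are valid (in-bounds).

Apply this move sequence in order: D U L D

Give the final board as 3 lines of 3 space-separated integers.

After move 1 (D):
6 7 4
2 5 0
1 3 8

After move 2 (U):
6 7 0
2 5 4
1 3 8

After move 3 (L):
6 0 7
2 5 4
1 3 8

After move 4 (D):
6 5 7
2 0 4
1 3 8

Answer: 6 5 7
2 0 4
1 3 8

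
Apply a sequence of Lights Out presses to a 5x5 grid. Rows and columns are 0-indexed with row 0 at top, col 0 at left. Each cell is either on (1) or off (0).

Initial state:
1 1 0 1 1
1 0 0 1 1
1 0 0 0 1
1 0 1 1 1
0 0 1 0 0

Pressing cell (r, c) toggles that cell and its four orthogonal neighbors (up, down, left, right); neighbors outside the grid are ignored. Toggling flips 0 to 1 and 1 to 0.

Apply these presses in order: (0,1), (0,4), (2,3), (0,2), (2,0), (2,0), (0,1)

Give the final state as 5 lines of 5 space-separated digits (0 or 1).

Answer: 1 0 1 1 0
1 0 1 0 0
1 0 1 1 0
1 0 1 0 1
0 0 1 0 0

Derivation:
After press 1 at (0,1):
0 0 1 1 1
1 1 0 1 1
1 0 0 0 1
1 0 1 1 1
0 0 1 0 0

After press 2 at (0,4):
0 0 1 0 0
1 1 0 1 0
1 0 0 0 1
1 0 1 1 1
0 0 1 0 0

After press 3 at (2,3):
0 0 1 0 0
1 1 0 0 0
1 0 1 1 0
1 0 1 0 1
0 0 1 0 0

After press 4 at (0,2):
0 1 0 1 0
1 1 1 0 0
1 0 1 1 0
1 0 1 0 1
0 0 1 0 0

After press 5 at (2,0):
0 1 0 1 0
0 1 1 0 0
0 1 1 1 0
0 0 1 0 1
0 0 1 0 0

After press 6 at (2,0):
0 1 0 1 0
1 1 1 0 0
1 0 1 1 0
1 0 1 0 1
0 0 1 0 0

After press 7 at (0,1):
1 0 1 1 0
1 0 1 0 0
1 0 1 1 0
1 0 1 0 1
0 0 1 0 0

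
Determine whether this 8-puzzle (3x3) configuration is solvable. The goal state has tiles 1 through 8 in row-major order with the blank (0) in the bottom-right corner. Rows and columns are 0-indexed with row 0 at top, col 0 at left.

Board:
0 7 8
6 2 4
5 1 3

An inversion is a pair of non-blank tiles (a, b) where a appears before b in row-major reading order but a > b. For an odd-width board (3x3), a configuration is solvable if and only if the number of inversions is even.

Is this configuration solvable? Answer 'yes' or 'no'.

Inversions (pairs i<j in row-major order where tile[i] > tile[j] > 0): 22
22 is even, so the puzzle is solvable.

Answer: yes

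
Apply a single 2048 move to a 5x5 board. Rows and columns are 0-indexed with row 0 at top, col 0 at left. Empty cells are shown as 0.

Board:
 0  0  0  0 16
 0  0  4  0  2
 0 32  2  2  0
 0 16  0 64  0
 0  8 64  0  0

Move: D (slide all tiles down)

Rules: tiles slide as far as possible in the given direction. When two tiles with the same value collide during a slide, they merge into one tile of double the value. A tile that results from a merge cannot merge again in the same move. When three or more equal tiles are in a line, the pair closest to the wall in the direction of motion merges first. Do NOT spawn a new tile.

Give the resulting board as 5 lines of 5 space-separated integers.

Slide down:
col 0: [0, 0, 0, 0, 0] -> [0, 0, 0, 0, 0]
col 1: [0, 0, 32, 16, 8] -> [0, 0, 32, 16, 8]
col 2: [0, 4, 2, 0, 64] -> [0, 0, 4, 2, 64]
col 3: [0, 0, 2, 64, 0] -> [0, 0, 0, 2, 64]
col 4: [16, 2, 0, 0, 0] -> [0, 0, 0, 16, 2]

Answer:  0  0  0  0  0
 0  0  0  0  0
 0 32  4  0  0
 0 16  2  2 16
 0  8 64 64  2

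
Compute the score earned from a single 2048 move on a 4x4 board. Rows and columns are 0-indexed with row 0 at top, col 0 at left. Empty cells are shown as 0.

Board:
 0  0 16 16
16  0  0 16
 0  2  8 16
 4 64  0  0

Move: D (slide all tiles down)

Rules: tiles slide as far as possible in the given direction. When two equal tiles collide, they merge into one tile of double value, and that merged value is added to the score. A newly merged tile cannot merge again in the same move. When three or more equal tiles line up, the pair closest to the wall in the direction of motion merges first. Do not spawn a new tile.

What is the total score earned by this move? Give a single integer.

Answer: 32

Derivation:
Slide down:
col 0: [0, 16, 0, 4] -> [0, 0, 16, 4]  score +0 (running 0)
col 1: [0, 0, 2, 64] -> [0, 0, 2, 64]  score +0 (running 0)
col 2: [16, 0, 8, 0] -> [0, 0, 16, 8]  score +0 (running 0)
col 3: [16, 16, 16, 0] -> [0, 0, 16, 32]  score +32 (running 32)
Board after move:
 0  0  0  0
 0  0  0  0
16  2 16 16
 4 64  8 32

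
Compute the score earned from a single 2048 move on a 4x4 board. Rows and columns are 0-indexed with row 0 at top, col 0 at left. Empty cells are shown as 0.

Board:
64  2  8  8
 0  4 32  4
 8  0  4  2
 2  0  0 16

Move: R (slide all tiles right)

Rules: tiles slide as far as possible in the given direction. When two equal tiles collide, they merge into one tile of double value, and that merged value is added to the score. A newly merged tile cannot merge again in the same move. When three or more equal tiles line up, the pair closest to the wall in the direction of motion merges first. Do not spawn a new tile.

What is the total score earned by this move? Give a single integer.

Answer: 16

Derivation:
Slide right:
row 0: [64, 2, 8, 8] -> [0, 64, 2, 16]  score +16 (running 16)
row 1: [0, 4, 32, 4] -> [0, 4, 32, 4]  score +0 (running 16)
row 2: [8, 0, 4, 2] -> [0, 8, 4, 2]  score +0 (running 16)
row 3: [2, 0, 0, 16] -> [0, 0, 2, 16]  score +0 (running 16)
Board after move:
 0 64  2 16
 0  4 32  4
 0  8  4  2
 0  0  2 16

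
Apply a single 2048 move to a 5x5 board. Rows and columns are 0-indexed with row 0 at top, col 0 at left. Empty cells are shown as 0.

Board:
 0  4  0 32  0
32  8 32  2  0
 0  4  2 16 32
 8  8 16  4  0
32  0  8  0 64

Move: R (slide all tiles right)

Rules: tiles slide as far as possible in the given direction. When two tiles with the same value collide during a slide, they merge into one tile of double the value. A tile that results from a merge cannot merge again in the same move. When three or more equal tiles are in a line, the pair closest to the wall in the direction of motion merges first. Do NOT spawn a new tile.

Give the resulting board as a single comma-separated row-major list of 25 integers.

Slide right:
row 0: [0, 4, 0, 32, 0] -> [0, 0, 0, 4, 32]
row 1: [32, 8, 32, 2, 0] -> [0, 32, 8, 32, 2]
row 2: [0, 4, 2, 16, 32] -> [0, 4, 2, 16, 32]
row 3: [8, 8, 16, 4, 0] -> [0, 0, 16, 16, 4]
row 4: [32, 0, 8, 0, 64] -> [0, 0, 32, 8, 64]

Answer: 0, 0, 0, 4, 32, 0, 32, 8, 32, 2, 0, 4, 2, 16, 32, 0, 0, 16, 16, 4, 0, 0, 32, 8, 64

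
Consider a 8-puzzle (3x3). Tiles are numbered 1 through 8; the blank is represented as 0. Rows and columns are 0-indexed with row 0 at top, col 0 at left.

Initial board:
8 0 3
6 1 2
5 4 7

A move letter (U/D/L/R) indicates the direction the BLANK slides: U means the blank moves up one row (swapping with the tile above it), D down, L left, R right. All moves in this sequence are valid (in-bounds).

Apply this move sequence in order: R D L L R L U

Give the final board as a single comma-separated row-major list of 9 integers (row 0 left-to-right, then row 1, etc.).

After move 1 (R):
8 3 0
6 1 2
5 4 7

After move 2 (D):
8 3 2
6 1 0
5 4 7

After move 3 (L):
8 3 2
6 0 1
5 4 7

After move 4 (L):
8 3 2
0 6 1
5 4 7

After move 5 (R):
8 3 2
6 0 1
5 4 7

After move 6 (L):
8 3 2
0 6 1
5 4 7

After move 7 (U):
0 3 2
8 6 1
5 4 7

Answer: 0, 3, 2, 8, 6, 1, 5, 4, 7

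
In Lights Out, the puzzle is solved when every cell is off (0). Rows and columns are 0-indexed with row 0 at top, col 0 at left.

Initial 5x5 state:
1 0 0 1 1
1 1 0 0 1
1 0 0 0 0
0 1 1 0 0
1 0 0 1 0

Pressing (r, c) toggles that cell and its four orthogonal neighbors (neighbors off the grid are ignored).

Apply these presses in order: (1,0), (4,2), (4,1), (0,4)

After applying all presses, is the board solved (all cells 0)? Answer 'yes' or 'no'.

Answer: yes

Derivation:
After press 1 at (1,0):
0 0 0 1 1
0 0 0 0 1
0 0 0 0 0
0 1 1 0 0
1 0 0 1 0

After press 2 at (4,2):
0 0 0 1 1
0 0 0 0 1
0 0 0 0 0
0 1 0 0 0
1 1 1 0 0

After press 3 at (4,1):
0 0 0 1 1
0 0 0 0 1
0 0 0 0 0
0 0 0 0 0
0 0 0 0 0

After press 4 at (0,4):
0 0 0 0 0
0 0 0 0 0
0 0 0 0 0
0 0 0 0 0
0 0 0 0 0

Lights still on: 0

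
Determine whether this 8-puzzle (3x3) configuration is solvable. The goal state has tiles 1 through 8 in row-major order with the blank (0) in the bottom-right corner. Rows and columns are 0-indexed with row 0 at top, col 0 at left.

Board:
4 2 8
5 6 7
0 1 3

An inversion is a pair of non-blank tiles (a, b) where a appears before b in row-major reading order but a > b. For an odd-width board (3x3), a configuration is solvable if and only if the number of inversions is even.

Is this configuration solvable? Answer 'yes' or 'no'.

Answer: no

Derivation:
Inversions (pairs i<j in row-major order where tile[i] > tile[j] > 0): 15
15 is odd, so the puzzle is not solvable.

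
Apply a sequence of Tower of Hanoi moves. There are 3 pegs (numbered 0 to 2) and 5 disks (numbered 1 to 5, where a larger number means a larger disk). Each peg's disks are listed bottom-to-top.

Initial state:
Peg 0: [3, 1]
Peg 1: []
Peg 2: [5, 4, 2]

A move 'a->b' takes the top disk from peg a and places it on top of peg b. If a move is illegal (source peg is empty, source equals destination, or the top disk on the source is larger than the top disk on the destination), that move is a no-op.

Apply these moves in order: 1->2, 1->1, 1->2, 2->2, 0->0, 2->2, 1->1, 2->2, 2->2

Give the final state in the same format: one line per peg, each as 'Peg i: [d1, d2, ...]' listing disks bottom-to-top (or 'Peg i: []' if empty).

Answer: Peg 0: [3, 1]
Peg 1: []
Peg 2: [5, 4, 2]

Derivation:
After move 1 (1->2):
Peg 0: [3, 1]
Peg 1: []
Peg 2: [5, 4, 2]

After move 2 (1->1):
Peg 0: [3, 1]
Peg 1: []
Peg 2: [5, 4, 2]

After move 3 (1->2):
Peg 0: [3, 1]
Peg 1: []
Peg 2: [5, 4, 2]

After move 4 (2->2):
Peg 0: [3, 1]
Peg 1: []
Peg 2: [5, 4, 2]

After move 5 (0->0):
Peg 0: [3, 1]
Peg 1: []
Peg 2: [5, 4, 2]

After move 6 (2->2):
Peg 0: [3, 1]
Peg 1: []
Peg 2: [5, 4, 2]

After move 7 (1->1):
Peg 0: [3, 1]
Peg 1: []
Peg 2: [5, 4, 2]

After move 8 (2->2):
Peg 0: [3, 1]
Peg 1: []
Peg 2: [5, 4, 2]

After move 9 (2->2):
Peg 0: [3, 1]
Peg 1: []
Peg 2: [5, 4, 2]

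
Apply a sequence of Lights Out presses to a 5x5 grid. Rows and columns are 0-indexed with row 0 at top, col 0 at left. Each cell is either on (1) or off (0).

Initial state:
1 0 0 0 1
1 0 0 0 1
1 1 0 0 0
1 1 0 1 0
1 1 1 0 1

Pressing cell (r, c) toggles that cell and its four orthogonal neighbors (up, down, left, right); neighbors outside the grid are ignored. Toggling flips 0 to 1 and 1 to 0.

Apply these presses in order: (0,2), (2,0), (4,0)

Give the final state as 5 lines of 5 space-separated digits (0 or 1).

Answer: 1 1 1 1 1
0 0 1 0 1
0 0 0 0 0
1 1 0 1 0
0 0 1 0 1

Derivation:
After press 1 at (0,2):
1 1 1 1 1
1 0 1 0 1
1 1 0 0 0
1 1 0 1 0
1 1 1 0 1

After press 2 at (2,0):
1 1 1 1 1
0 0 1 0 1
0 0 0 0 0
0 1 0 1 0
1 1 1 0 1

After press 3 at (4,0):
1 1 1 1 1
0 0 1 0 1
0 0 0 0 0
1 1 0 1 0
0 0 1 0 1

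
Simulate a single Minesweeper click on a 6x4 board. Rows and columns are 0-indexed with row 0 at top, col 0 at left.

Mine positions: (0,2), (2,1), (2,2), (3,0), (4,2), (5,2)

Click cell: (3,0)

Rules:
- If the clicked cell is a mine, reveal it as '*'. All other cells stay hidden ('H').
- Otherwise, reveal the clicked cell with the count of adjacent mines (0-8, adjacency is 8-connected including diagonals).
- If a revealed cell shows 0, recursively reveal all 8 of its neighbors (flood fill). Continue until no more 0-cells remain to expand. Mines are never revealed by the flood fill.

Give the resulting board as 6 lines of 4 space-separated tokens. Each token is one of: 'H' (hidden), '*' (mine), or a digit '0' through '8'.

H H H H
H H H H
H H H H
* H H H
H H H H
H H H H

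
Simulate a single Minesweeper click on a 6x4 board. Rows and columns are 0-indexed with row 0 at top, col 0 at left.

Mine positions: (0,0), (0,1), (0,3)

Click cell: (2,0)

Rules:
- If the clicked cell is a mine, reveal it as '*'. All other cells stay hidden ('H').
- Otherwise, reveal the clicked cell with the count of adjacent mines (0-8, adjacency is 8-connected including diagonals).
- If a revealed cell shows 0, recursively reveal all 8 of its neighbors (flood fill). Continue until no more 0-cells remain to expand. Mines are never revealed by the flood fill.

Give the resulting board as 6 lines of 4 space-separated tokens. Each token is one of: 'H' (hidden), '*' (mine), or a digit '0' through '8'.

H H H H
2 2 2 1
0 0 0 0
0 0 0 0
0 0 0 0
0 0 0 0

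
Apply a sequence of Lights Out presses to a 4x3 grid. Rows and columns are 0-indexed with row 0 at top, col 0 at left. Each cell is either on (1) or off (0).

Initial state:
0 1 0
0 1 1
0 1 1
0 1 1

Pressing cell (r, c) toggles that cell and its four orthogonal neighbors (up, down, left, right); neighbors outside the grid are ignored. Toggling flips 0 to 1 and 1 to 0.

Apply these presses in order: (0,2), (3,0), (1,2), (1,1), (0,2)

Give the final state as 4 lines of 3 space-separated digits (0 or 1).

Answer: 0 0 1
1 1 1
1 0 0
1 0 1

Derivation:
After press 1 at (0,2):
0 0 1
0 1 0
0 1 1
0 1 1

After press 2 at (3,0):
0 0 1
0 1 0
1 1 1
1 0 1

After press 3 at (1,2):
0 0 0
0 0 1
1 1 0
1 0 1

After press 4 at (1,1):
0 1 0
1 1 0
1 0 0
1 0 1

After press 5 at (0,2):
0 0 1
1 1 1
1 0 0
1 0 1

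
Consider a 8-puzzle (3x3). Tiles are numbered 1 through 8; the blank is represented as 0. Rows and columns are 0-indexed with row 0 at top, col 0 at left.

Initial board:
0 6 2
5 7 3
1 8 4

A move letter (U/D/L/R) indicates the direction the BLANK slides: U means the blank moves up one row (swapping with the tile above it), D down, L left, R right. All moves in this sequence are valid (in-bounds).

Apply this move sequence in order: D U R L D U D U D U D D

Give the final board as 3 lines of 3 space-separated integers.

Answer: 5 6 2
1 7 3
0 8 4

Derivation:
After move 1 (D):
5 6 2
0 7 3
1 8 4

After move 2 (U):
0 6 2
5 7 3
1 8 4

After move 3 (R):
6 0 2
5 7 3
1 8 4

After move 4 (L):
0 6 2
5 7 3
1 8 4

After move 5 (D):
5 6 2
0 7 3
1 8 4

After move 6 (U):
0 6 2
5 7 3
1 8 4

After move 7 (D):
5 6 2
0 7 3
1 8 4

After move 8 (U):
0 6 2
5 7 3
1 8 4

After move 9 (D):
5 6 2
0 7 3
1 8 4

After move 10 (U):
0 6 2
5 7 3
1 8 4

After move 11 (D):
5 6 2
0 7 3
1 8 4

After move 12 (D):
5 6 2
1 7 3
0 8 4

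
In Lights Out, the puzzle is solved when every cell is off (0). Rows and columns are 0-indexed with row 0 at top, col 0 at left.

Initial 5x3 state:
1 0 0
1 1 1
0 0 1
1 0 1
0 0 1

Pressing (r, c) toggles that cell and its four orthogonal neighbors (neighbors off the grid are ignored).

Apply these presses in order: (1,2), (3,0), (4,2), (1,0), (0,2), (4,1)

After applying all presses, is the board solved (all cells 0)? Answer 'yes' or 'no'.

After press 1 at (1,2):
1 0 1
1 0 0
0 0 0
1 0 1
0 0 1

After press 2 at (3,0):
1 0 1
1 0 0
1 0 0
0 1 1
1 0 1

After press 3 at (4,2):
1 0 1
1 0 0
1 0 0
0 1 0
1 1 0

After press 4 at (1,0):
0 0 1
0 1 0
0 0 0
0 1 0
1 1 0

After press 5 at (0,2):
0 1 0
0 1 1
0 0 0
0 1 0
1 1 0

After press 6 at (4,1):
0 1 0
0 1 1
0 0 0
0 0 0
0 0 1

Lights still on: 4

Answer: no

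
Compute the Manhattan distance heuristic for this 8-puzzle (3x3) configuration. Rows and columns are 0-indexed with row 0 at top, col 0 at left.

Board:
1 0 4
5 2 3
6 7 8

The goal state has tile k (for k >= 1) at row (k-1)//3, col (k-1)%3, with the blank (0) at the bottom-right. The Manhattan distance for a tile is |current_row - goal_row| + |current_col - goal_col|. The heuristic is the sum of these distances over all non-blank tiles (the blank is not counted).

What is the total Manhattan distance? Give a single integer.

Answer: 11

Derivation:
Tile 1: at (0,0), goal (0,0), distance |0-0|+|0-0| = 0
Tile 4: at (0,2), goal (1,0), distance |0-1|+|2-0| = 3
Tile 5: at (1,0), goal (1,1), distance |1-1|+|0-1| = 1
Tile 2: at (1,1), goal (0,1), distance |1-0|+|1-1| = 1
Tile 3: at (1,2), goal (0,2), distance |1-0|+|2-2| = 1
Tile 6: at (2,0), goal (1,2), distance |2-1|+|0-2| = 3
Tile 7: at (2,1), goal (2,0), distance |2-2|+|1-0| = 1
Tile 8: at (2,2), goal (2,1), distance |2-2|+|2-1| = 1
Sum: 0 + 3 + 1 + 1 + 1 + 3 + 1 + 1 = 11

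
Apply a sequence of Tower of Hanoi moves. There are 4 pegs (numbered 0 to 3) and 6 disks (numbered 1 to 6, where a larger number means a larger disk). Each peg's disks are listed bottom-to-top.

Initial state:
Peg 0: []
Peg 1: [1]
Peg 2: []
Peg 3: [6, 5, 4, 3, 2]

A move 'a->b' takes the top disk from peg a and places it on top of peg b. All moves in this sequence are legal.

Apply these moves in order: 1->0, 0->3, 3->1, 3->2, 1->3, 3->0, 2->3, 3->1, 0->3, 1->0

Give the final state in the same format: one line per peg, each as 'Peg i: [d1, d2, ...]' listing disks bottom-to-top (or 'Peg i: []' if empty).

After move 1 (1->0):
Peg 0: [1]
Peg 1: []
Peg 2: []
Peg 3: [6, 5, 4, 3, 2]

After move 2 (0->3):
Peg 0: []
Peg 1: []
Peg 2: []
Peg 3: [6, 5, 4, 3, 2, 1]

After move 3 (3->1):
Peg 0: []
Peg 1: [1]
Peg 2: []
Peg 3: [6, 5, 4, 3, 2]

After move 4 (3->2):
Peg 0: []
Peg 1: [1]
Peg 2: [2]
Peg 3: [6, 5, 4, 3]

After move 5 (1->3):
Peg 0: []
Peg 1: []
Peg 2: [2]
Peg 3: [6, 5, 4, 3, 1]

After move 6 (3->0):
Peg 0: [1]
Peg 1: []
Peg 2: [2]
Peg 3: [6, 5, 4, 3]

After move 7 (2->3):
Peg 0: [1]
Peg 1: []
Peg 2: []
Peg 3: [6, 5, 4, 3, 2]

After move 8 (3->1):
Peg 0: [1]
Peg 1: [2]
Peg 2: []
Peg 3: [6, 5, 4, 3]

After move 9 (0->3):
Peg 0: []
Peg 1: [2]
Peg 2: []
Peg 3: [6, 5, 4, 3, 1]

After move 10 (1->0):
Peg 0: [2]
Peg 1: []
Peg 2: []
Peg 3: [6, 5, 4, 3, 1]

Answer: Peg 0: [2]
Peg 1: []
Peg 2: []
Peg 3: [6, 5, 4, 3, 1]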